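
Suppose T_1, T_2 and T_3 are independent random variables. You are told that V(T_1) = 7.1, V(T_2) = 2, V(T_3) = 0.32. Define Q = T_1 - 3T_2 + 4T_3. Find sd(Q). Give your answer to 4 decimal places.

By independence, V(Q) = (1)²V(T_1) + (-3)²V(T_2) + (4)²V(T_3)
= (1)²·7.1 + (-3)²·2 + (4)²·0.32 = 30.22
sd(Q) = √30.22 ≈ 5.4973

5.4973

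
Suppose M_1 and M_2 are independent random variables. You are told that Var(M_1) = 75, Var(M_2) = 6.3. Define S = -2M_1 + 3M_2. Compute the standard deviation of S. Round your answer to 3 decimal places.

By independence, Var(S) = (-2)²Var(M_1) + (3)²Var(M_2)
= (-2)²·75 + (3)²·6.3 = 356.7
sd(S) = √356.7 ≈ 18.887

18.887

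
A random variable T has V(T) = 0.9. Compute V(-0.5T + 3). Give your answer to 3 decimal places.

V(-0.5T + 3) = (-0.5)²·V(T) = 0.25·0.9 = 0.225

0.225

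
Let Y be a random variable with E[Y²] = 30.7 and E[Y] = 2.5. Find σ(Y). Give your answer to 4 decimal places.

4.9447

V(Y) = 30.7 − (2.5)² = 24.45
σ(Y) = √24.45 ≈ 4.9447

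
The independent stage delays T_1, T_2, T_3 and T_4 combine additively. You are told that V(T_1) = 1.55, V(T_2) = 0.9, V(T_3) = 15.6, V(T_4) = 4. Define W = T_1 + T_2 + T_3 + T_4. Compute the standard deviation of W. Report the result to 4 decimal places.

By independence, V(W) = (1)²V(T_1) + (1)²V(T_2) + (1)²V(T_3) + (1)²V(T_4)
= (1)²·1.55 + (1)²·0.9 + (1)²·15.6 + (1)²·4 = 22.05
σ(W) = √22.05 ≈ 4.6957

4.6957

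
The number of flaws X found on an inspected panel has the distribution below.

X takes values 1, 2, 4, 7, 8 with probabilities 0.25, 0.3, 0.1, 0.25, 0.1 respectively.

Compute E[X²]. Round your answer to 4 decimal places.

E[X²] = (1)²(0.25) + (2)²(0.3) + (4)²(0.1) + (7)²(0.25) + (8)²(0.1) = 21.7

21.7000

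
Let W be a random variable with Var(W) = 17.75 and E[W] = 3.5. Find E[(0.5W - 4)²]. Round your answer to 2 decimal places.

E[0.5W - 4] = 0.5·3.5 − 4 = -2.25
Var(0.5W - 4) = (0.5)²·17.75 = 4.4375
E[(0.5W - 4)²] = Var((0.5W - 4)) + (E[(0.5W - 4)])² = 4.4375 + (-2.25)² = 9.5

9.50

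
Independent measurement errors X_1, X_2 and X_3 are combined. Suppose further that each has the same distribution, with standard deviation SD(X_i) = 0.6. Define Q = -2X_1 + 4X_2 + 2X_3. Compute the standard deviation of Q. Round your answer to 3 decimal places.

Var(X_i) = (0.6)² = 0.36
By independence, Var(Q) = (-2)²Var(X_1) + (4)²Var(X_2) + (2)²Var(X_3)
= (-2)²·0.36 + (4)²·0.36 + (2)²·0.36 = 8.64
SD(Q) = √8.64 ≈ 2.939

2.939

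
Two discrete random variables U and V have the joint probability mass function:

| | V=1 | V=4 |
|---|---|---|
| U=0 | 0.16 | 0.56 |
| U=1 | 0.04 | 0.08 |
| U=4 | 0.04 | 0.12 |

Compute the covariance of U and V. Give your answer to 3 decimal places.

E[U] = 0.76,  E[V] = 3.28
E[UV] = 2.44
cov(U,V) = E[UV] − E[U]E[V] = 2.44 − (0.76)(3.28) = -0.0528

-0.053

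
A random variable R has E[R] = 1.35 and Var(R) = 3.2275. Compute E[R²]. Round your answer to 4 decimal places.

E[R²] = Var(R) + (E[R])² = 3.2275 + (1.35)² = 5.05

5.0500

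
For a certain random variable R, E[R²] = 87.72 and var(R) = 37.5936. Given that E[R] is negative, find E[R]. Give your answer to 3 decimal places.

-7.080

(E[R])² = E[R²] − var(R) = 87.72 − 37.5936 = 50.1264
E[R] = −√50.1264 = -7.08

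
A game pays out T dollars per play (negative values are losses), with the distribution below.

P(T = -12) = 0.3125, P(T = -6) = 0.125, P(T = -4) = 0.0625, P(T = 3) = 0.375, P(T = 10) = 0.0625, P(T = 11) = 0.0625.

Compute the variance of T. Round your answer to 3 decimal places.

E[T] = (-12)(0.3125) + (-6)(0.125) + (-4)(0.0625) + (3)(0.375) + (10)(0.0625) + (11)(0.0625) = -2.3125
E[T²] = (-12)²(0.3125) + (-6)²(0.125) + (-4)²(0.0625) + (3)²(0.375) + (10)²(0.0625) + (11)²(0.0625) = 67.6875
Var(T) = E[T²] − (E[T])² = 67.6875 − (-2.3125)² = 62.33984375

62.340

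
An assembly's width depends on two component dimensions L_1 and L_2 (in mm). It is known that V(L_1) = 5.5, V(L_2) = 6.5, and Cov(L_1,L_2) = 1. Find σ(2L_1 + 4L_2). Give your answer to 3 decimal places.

V(2L_1 + 4L_2) = (2)²·V(L_1) + (4)²·V(L_2) + 2·(2)·(4)·Cov(L_1,L_2)
= 4·5.5 + 16·6.5 + 16·1 = 142
σ(2L_1 + 4L_2) = √142 ≈ 11.916

11.916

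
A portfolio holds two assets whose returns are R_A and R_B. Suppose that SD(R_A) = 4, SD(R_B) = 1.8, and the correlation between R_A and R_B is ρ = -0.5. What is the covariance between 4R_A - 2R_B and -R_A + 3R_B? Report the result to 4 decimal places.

-133.8400

Var(R_A) = (4)² = 16;  Var(R_B) = (1.8)² = 3.24
Cov(R_A,R_B) = ρ·SD(R_A)·SD(R_B) = -0.5·4·1.8 = -3.6
Cov(4R_A - 2R_B, -R_A + 3R_B) = (4)(-1)Var(R_A) + (-2)(3)Var(R_B) + [(4)(3) + (-2)(-1)]Cov(R_A,R_B)
= -4·16 + -6·3.24 + 14·-3.6 = -133.84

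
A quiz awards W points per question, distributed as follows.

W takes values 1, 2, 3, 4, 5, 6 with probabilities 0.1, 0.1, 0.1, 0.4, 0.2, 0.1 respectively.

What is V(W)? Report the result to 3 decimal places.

1.960

E[W] = (1)(0.1) + (2)(0.1) + (3)(0.1) + (4)(0.4) + (5)(0.2) + (6)(0.1) = 3.8
E[W²] = (1)²(0.1) + (2)²(0.1) + (3)²(0.1) + (4)²(0.4) + (5)²(0.2) + (6)²(0.1) = 16.4
V(W) = E[W²] − (E[W])² = 16.4 − (3.8)² = 1.96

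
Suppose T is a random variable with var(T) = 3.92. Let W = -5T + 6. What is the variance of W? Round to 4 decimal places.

var(-5T + 6) = (-5)²·var(T) = 25·3.92 = 98

98.0000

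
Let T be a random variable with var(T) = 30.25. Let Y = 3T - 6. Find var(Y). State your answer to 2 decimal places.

272.25

var(3T - 6) = (3)²·var(T) = 9·30.25 = 272.25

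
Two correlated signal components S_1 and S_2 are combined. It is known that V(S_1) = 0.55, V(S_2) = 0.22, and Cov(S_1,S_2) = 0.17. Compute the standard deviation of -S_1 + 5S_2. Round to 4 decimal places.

2.0857

V(-S_1 + 5S_2) = (-1)²·V(S_1) + (5)²·V(S_2) + 2·(-1)·(5)·Cov(S_1,S_2)
= 1·0.55 + 25·0.22 + -10·0.17 = 4.35
SD(-S_1 + 5S_2) = √4.35 ≈ 2.0857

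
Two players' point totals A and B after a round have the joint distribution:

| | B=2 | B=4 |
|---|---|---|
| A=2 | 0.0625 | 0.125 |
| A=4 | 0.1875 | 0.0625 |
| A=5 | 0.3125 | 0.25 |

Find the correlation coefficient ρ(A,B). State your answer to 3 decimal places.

-0.146

E[A] = 4.1875,  E[B] = 2.875
E[AB] = 11.875
Cov(A,B) = E[AB] − E[A]E[B] = 11.875 − (4.1875)(2.875) = -0.1640625
Var(A) = 1.27734375,  Var(B) = 0.984375
ρ = -0.1640625 / √(1.27734375·0.984375) ≈ -0.146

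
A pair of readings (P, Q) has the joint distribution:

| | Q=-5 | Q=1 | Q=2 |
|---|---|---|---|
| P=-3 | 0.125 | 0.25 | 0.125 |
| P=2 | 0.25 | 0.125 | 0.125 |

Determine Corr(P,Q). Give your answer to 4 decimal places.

-0.2402

E[P] = -0.5,  E[Q] = -1
E[PQ] = -1.375
cov(P,Q) = E[PQ] − E[P]E[Q] = -1.375 − (-0.5)(-1) = -1.875
V(P) = 6.25,  V(Q) = 9.75
ρ = -1.875 / √(6.25·9.75) ≈ -0.2402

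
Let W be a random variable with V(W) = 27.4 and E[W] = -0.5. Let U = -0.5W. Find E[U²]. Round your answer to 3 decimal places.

6.913

E[-0.5W] = -0.5·-0.5 = 0.25
V(-0.5W) = (-0.5)²·27.4 = 6.85
E[U²] = V(U) + (E[U])² = 6.85 + (0.25)² = 6.9125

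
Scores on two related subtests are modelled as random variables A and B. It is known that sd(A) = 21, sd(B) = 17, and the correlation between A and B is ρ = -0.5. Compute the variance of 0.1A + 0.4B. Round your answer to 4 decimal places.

36.3700

var(A) = (21)² = 441;  var(B) = (17)² = 289
Cov(A,B) = ρ·sd(A)·sd(B) = -0.5·21·17 = -178.5
var(0.1A + 0.4B) = (0.1)²·var(A) + (0.4)²·var(B) + 2·(0.1)·(0.4)·Cov(A,B)
= 0.01·441 + 0.16·289 + 0.08·-178.5 = 36.37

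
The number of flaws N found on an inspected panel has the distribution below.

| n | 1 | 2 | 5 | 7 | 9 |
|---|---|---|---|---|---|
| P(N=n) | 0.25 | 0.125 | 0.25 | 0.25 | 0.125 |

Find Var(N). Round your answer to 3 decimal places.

7.984

E[N] = (1)(0.25) + (2)(0.125) + (5)(0.25) + (7)(0.25) + (9)(0.125) = 4.625
E[N²] = (1)²(0.25) + (2)²(0.125) + (5)²(0.25) + (7)²(0.25) + (9)²(0.125) = 29.375
Var(N) = E[N²] − (E[N])² = 29.375 − (4.625)² = 7.984375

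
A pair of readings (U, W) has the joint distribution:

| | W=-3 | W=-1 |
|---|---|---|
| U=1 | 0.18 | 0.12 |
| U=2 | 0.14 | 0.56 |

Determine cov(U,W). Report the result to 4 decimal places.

0.1680

E[U] = 1.7,  E[W] = -1.64
E[UW] = -2.62
cov(U,W) = E[UW] − E[U]E[W] = -2.62 − (1.7)(-1.64) = 0.168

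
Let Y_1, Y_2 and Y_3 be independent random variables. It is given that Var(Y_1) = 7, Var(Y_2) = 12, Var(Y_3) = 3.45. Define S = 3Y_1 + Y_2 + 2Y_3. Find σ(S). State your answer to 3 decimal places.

9.423

By independence, Var(S) = (3)²Var(Y_1) + (1)²Var(Y_2) + (2)²Var(Y_3)
= (3)²·7 + (1)²·12 + (2)²·3.45 = 88.8
σ(S) = √88.8 ≈ 9.423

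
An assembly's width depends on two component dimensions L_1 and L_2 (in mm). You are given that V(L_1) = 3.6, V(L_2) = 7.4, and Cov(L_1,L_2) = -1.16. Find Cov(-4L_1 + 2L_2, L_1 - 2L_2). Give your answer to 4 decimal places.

Cov(-4L_1 + 2L_2, L_1 - 2L_2) = (-4)(1)V(L_1) + (2)(-2)V(L_2) + [(-4)(-2) + (2)(1)]Cov(L_1,L_2)
= -4·3.6 + -4·7.4 + 10·-1.16 = -55.6

-55.6000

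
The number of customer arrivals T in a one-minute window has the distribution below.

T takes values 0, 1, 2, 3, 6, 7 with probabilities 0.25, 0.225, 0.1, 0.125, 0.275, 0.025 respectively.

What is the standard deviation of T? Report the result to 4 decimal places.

E[T] = (0)(0.25) + (1)(0.225) + (2)(0.1) + (3)(0.125) + (6)(0.275) + (7)(0.025) = 2.625
E[T²] = (0)²(0.25) + (1)²(0.225) + (2)²(0.1) + (3)²(0.125) + (6)²(0.275) + (7)²(0.025) = 12.875
V(T) = E[T²] − (E[T])² = 12.875 − (2.625)² = 5.984375
SD(T) = √5.984375 ≈ 2.4463

2.4463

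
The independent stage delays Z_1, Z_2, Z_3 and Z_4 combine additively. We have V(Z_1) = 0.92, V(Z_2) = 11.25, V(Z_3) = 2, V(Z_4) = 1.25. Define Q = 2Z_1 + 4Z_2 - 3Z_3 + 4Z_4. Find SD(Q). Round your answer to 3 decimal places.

By independence, V(Q) = (2)²V(Z_1) + (4)²V(Z_2) + (-3)²V(Z_3) + (4)²V(Z_4)
= (2)²·0.92 + (4)²·11.25 + (-3)²·2 + (4)²·1.25 = 221.68
SD(Q) = √221.68 ≈ 14.889

14.889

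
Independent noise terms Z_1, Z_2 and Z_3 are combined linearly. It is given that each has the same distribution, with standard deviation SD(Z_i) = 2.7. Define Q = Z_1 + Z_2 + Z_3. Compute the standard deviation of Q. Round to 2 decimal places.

var(Z_i) = (2.7)² = 7.29
By independence, var(Q) = (1)²var(Z_1) + (1)²var(Z_2) + (1)²var(Z_3)
= (1)²·7.29 + (1)²·7.29 + (1)²·7.29 = 21.87
SD(Q) = √21.87 ≈ 4.68

4.68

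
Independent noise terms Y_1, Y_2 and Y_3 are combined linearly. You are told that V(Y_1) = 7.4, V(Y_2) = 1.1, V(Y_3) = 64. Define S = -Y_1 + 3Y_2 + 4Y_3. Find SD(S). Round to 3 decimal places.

32.269

By independence, V(S) = (-1)²V(Y_1) + (3)²V(Y_2) + (4)²V(Y_3)
= (-1)²·7.4 + (3)²·1.1 + (4)²·64 = 1041.3
SD(S) = √1041.3 ≈ 32.269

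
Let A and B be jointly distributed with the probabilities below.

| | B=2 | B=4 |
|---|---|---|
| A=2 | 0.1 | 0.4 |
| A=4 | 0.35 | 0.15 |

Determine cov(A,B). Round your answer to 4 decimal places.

E[A] = 3,  E[B] = 3.1
E[AB] = 8.8
cov(A,B) = E[AB] − E[A]E[B] = 8.8 − (3)(3.1) = -0.5

-0.5000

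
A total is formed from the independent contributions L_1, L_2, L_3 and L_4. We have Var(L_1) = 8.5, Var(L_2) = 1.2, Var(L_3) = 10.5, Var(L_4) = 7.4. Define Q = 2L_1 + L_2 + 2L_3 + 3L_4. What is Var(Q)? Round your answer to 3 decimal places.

By independence, Var(Q) = (2)²Var(L_1) + (1)²Var(L_2) + (2)²Var(L_3) + (3)²Var(L_4)
= (2)²·8.5 + (1)²·1.2 + (2)²·10.5 + (3)²·7.4 = 143.8

143.800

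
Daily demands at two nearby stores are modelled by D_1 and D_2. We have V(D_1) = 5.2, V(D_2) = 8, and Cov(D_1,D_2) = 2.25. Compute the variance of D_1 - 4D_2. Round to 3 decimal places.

V(D_1 - 4D_2) = (1)²·V(D_1) + (-4)²·V(D_2) + 2·(1)·(-4)·Cov(D_1,D_2)
= 1·5.2 + 16·8 + -8·2.25 = 115.2

115.200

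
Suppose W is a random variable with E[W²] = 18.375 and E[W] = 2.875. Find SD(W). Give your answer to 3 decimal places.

3.180

V(W) = 18.375 − (2.875)² = 10.109375
SD(W) = √10.109375 ≈ 3.180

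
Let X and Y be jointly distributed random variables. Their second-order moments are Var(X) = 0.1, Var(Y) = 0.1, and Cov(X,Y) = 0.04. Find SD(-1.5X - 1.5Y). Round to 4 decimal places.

0.7937

Var(-1.5X - 1.5Y) = (-1.5)²·Var(X) + (-1.5)²·Var(Y) + 2·(-1.5)·(-1.5)·Cov(X,Y)
= 2.25·0.1 + 2.25·0.1 + 4.5·0.04 = 0.63
SD(-1.5X - 1.5Y) = √0.63 ≈ 0.7937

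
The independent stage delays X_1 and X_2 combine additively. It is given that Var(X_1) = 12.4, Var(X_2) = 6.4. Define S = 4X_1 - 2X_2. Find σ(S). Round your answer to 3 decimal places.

14.967

By independence, Var(S) = (4)²Var(X_1) + (-2)²Var(X_2)
= (4)²·12.4 + (-2)²·6.4 = 224
σ(S) = √224 ≈ 14.967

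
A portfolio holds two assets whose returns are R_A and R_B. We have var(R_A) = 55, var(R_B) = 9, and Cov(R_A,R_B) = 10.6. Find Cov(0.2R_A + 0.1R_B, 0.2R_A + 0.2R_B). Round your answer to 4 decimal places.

3.0160

Cov(0.2R_A + 0.1R_B, 0.2R_A + 0.2R_B) = (0.2)(0.2)var(R_A) + (0.1)(0.2)var(R_B) + [(0.2)(0.2) + (0.1)(0.2)]Cov(R_A,R_B)
= 0.04·55 + 0.02·9 + 0.06·10.6 = 3.016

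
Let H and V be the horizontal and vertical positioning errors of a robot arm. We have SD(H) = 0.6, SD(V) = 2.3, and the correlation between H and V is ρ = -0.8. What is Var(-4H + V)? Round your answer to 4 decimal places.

Var(H) = (0.6)² = 0.36;  Var(V) = (2.3)² = 5.29
cov(H,V) = ρ·SD(H)·SD(V) = -0.8·0.6·2.3 = -1.104
Var(-4H + V) = (-4)²·Var(H) + (1)²·Var(V) + 2·(-4)·(1)·cov(H,V)
= 16·0.36 + 1·5.29 + -8·-1.104 = 19.882

19.8820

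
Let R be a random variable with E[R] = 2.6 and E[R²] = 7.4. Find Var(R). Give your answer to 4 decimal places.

0.6400

Var(R) = 7.4 − (2.6)² = 0.64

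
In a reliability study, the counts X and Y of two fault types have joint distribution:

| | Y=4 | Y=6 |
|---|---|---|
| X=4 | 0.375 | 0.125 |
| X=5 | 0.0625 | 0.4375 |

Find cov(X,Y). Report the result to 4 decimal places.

E[X] = 4.5,  E[Y] = 5.125
E[XY] = 23.375
cov(X,Y) = E[XY] − E[X]E[Y] = 23.375 − (4.5)(5.125) = 0.3125

0.3125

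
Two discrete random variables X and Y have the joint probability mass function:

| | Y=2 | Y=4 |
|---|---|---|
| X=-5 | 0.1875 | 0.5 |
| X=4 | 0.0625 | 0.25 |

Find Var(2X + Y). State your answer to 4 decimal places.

71.4844

E[X] = -2.1875,  E[Y] = 3.5,  E[XY] = -7.375
Var(X) = 22.1875 − (-2.1875)² = 17.40234375;  Var(Y) = 13 − (3.5)² = 0.75
cov(X,Y) = -7.375 − (-2.1875)(3.5) = 0.28125
Var(2X + Y) = (2)²·17.40234375 + (1)²·0.75 + 2·(2)·(1)·0.28125 = 71.484375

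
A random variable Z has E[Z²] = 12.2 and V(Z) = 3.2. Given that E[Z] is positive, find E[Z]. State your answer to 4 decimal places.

(E[Z])² = E[Z²] − V(Z) = 12.2 − 3.2 = 9
E[Z] = √9 = 3

3.0000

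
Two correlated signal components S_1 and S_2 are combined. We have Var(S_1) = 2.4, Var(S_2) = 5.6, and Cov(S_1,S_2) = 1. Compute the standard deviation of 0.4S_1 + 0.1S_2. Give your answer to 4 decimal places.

Var(0.4S_1 + 0.1S_2) = (0.4)²·Var(S_1) + (0.1)²·Var(S_2) + 2·(0.4)·(0.1)·Cov(S_1,S_2)
= 0.16·2.4 + 0.01·5.6 + 0.08·1 = 0.52
SD(0.4S_1 + 0.1S_2) = √0.52 ≈ 0.7211

0.7211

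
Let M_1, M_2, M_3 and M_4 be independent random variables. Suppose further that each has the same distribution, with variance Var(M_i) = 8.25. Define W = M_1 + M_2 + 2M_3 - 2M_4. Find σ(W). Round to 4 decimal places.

9.0830

By independence, Var(W) = (1)²Var(M_1) + (1)²Var(M_2) + (2)²Var(M_3) + (-2)²Var(M_4)
= (1)²·8.25 + (1)²·8.25 + (2)²·8.25 + (-2)²·8.25 = 82.5
σ(W) = √82.5 ≈ 9.0830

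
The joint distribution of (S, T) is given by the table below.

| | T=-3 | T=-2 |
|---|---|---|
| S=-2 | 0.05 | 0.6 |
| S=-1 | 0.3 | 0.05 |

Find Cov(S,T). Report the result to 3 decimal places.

E[S] = -1.65,  E[T] = -2.35
E[ST] = 3.7
Cov(S,T) = E[ST] − E[S]E[T] = 3.7 − (-1.65)(-2.35) = -0.1775

-0.178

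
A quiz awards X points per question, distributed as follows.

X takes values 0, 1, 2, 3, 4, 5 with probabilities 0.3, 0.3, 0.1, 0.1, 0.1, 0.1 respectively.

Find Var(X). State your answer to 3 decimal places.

E[X] = (0)(0.3) + (1)(0.3) + (2)(0.1) + (3)(0.1) + (4)(0.1) + (5)(0.1) = 1.7
E[X²] = (0)²(0.3) + (1)²(0.3) + (2)²(0.1) + (3)²(0.1) + (4)²(0.1) + (5)²(0.1) = 5.7
Var(X) = E[X²] − (E[X])² = 5.7 − (1.7)² = 2.81

2.810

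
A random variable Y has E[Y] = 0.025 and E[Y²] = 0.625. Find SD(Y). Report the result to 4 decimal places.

V(Y) = 0.625 − (0.025)² = 0.624375
SD(Y) = √0.624375 ≈ 0.7902

0.7902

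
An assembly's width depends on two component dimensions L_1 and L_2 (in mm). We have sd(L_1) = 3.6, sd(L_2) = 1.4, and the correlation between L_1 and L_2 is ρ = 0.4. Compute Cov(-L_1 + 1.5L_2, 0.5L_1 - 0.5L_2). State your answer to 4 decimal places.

Var(L_1) = (3.6)² = 12.96;  Var(L_2) = (1.4)² = 1.96
Cov(L_1,L_2) = ρ·sd(L_1)·sd(L_2) = 0.4·3.6·1.4 = 2.016
Cov(-L_1 + 1.5L_2, 0.5L_1 - 0.5L_2) = (-1)(0.5)Var(L_1) + (1.5)(-0.5)Var(L_2) + [(-1)(-0.5) + (1.5)(0.5)]Cov(L_1,L_2)
= -0.5·12.96 + -0.75·1.96 + 1.25·2.016 = -5.43

-5.4300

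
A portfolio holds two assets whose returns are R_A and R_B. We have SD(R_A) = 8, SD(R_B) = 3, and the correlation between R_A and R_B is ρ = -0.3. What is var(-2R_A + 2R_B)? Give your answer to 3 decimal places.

var(R_A) = (8)² = 64;  var(R_B) = (3)² = 9
cov(R_A,R_B) = ρ·SD(R_A)·SD(R_B) = -0.3·8·3 = -7.2
var(-2R_A + 2R_B) = (-2)²·var(R_A) + (2)²·var(R_B) + 2·(-2)·(2)·cov(R_A,R_B)
= 4·64 + 4·9 + -8·-7.2 = 349.6

349.600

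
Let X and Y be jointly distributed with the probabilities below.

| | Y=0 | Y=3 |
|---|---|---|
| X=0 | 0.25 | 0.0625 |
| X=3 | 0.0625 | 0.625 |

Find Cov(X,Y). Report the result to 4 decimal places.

E[X] = 2.0625,  E[Y] = 2.0625
E[XY] = 5.625
Cov(X,Y) = E[XY] − E[X]E[Y] = 5.625 − (2.0625)(2.0625) = 1.37109375

1.3711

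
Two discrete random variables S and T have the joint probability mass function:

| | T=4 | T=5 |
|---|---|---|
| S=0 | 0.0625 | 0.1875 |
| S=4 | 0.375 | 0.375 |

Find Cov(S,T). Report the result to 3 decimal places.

E[S] = 3,  E[T] = 4.5625
E[ST] = 13.5
Cov(S,T) = E[ST] − E[S]E[T] = 13.5 − (3)(4.5625) = -0.1875

-0.188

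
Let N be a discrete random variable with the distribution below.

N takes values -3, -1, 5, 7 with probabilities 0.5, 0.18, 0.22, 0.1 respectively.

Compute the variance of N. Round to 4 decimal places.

E[N] = (-3)(0.5) + (-1)(0.18) + (5)(0.22) + (7)(0.1) = 0.12
E[N²] = (-3)²(0.5) + (-1)²(0.18) + (5)²(0.22) + (7)²(0.1) = 15.08
var(N) = E[N²] − (E[N])² = 15.08 − (0.12)² = 15.0656

15.0656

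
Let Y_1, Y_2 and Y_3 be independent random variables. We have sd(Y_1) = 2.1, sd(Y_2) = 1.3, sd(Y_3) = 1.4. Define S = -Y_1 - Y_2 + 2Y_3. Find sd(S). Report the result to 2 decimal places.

3.73

V(Y_1) = 4.41, V(Y_2) = 1.69, V(Y_3) = 1.96
By independence, V(S) = (-1)²V(Y_1) + (-1)²V(Y_2) + (2)²V(Y_3)
= (-1)²·4.41 + (-1)²·1.69 + (2)²·1.96 = 13.94
sd(S) = √13.94 ≈ 3.73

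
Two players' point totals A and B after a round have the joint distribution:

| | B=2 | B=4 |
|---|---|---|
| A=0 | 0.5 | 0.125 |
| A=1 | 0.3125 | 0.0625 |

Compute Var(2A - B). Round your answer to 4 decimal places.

1.6094

E[A] = 0.375,  E[B] = 2.375,  E[AB] = 0.875
Var(A) = 0.375 − (0.375)² = 0.234375;  Var(B) = 6.25 − (2.375)² = 0.609375
Cov(A,B) = 0.875 − (0.375)(2.375) = -0.015625
Var(2A - B) = (2)²·0.234375 + (-1)²·0.609375 + 2·(2)·(-1)·-0.015625 = 1.609375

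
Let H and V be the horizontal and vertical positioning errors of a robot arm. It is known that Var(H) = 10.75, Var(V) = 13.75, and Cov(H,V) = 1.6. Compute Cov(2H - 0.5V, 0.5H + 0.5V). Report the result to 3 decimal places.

8.513

Cov(2H - 0.5V, 0.5H + 0.5V) = (2)(0.5)Var(H) + (-0.5)(0.5)Var(V) + [(2)(0.5) + (-0.5)(0.5)]Cov(H,V)
= 1·10.75 + -0.25·13.75 + 0.75·1.6 = 8.5125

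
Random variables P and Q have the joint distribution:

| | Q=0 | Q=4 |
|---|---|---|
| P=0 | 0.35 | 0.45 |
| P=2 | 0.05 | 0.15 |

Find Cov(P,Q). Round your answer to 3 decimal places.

E[P] = 0.4,  E[Q] = 2.4
E[PQ] = 1.2
Cov(P,Q) = E[PQ] − E[P]E[Q] = 1.2 − (0.4)(2.4) = 0.24

0.240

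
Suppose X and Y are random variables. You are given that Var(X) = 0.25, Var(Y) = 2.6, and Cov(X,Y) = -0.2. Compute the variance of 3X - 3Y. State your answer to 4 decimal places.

29.2500

Var(3X - 3Y) = (3)²·Var(X) + (-3)²·Var(Y) + 2·(3)·(-3)·Cov(X,Y)
= 9·0.25 + 9·2.6 + -18·-0.2 = 29.25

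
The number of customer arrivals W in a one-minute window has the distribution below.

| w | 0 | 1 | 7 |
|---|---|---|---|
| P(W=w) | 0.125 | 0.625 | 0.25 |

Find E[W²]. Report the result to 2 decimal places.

12.88

E[W²] = (0)²(0.125) + (1)²(0.625) + (7)²(0.25) = 12.875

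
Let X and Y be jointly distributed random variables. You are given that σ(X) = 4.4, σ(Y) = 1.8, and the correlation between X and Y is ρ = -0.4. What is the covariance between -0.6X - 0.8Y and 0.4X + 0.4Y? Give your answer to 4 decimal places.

V(X) = (4.4)² = 19.36;  V(Y) = (1.8)² = 3.24
Cov(X,Y) = ρ·σ(X)·σ(Y) = -0.4·4.4·1.8 = -3.168
Cov(-0.6X - 0.8Y, 0.4X + 0.4Y) = (-0.6)(0.4)V(X) + (-0.8)(0.4)V(Y) + [(-0.6)(0.4) + (-0.8)(0.4)]Cov(X,Y)
= -0.24·19.36 + -0.32·3.24 + -0.56·-3.168 = -3.90912

-3.9091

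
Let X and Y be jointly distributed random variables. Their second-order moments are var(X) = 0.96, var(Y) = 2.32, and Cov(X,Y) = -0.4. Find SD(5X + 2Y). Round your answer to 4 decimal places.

5.0279

var(5X + 2Y) = (5)²·var(X) + (2)²·var(Y) + 2·(5)·(2)·Cov(X,Y)
= 25·0.96 + 4·2.32 + 20·-0.4 = 25.28
SD(5X + 2Y) = √25.28 ≈ 5.0279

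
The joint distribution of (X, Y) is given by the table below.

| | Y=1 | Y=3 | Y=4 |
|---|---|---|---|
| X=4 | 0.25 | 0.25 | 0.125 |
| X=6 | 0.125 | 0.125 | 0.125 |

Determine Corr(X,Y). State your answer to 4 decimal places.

E[X] = 4.75,  E[Y] = 2.5
E[XY] = 12
Cov(X,Y) = E[XY] − E[X]E[Y] = 12 − (4.75)(2.5) = 0.125
Var(X) = 0.9375,  Var(Y) = 1.5
ρ = 0.125 / √(0.9375·1.5) ≈ 0.1054

0.1054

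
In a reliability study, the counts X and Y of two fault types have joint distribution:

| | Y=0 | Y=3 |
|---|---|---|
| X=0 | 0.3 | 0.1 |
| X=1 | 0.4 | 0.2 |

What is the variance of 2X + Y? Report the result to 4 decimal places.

E[X] = 0.6,  E[Y] = 0.9,  E[XY] = 0.6
Var(X) = 0.6 − (0.6)² = 0.24;  Var(Y) = 2.7 − (0.9)² = 1.89
cov(X,Y) = 0.6 − (0.6)(0.9) = 0.06
Var(2X + Y) = (2)²·0.24 + (1)²·1.89 + 2·(2)·(1)·0.06 = 3.09

3.0900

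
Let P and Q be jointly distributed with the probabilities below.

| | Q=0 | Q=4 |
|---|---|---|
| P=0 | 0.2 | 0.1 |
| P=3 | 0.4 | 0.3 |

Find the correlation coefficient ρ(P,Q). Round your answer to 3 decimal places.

0.089

E[P] = 2.1,  E[Q] = 1.6
E[PQ] = 3.6
Cov(P,Q) = E[PQ] − E[P]E[Q] = 3.6 − (2.1)(1.6) = 0.24
var(P) = 1.89,  var(Q) = 3.84
ρ = 0.24 / √(1.89·3.84) ≈ 0.089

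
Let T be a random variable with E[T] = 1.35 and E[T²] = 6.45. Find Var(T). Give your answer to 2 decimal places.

Var(T) = 6.45 − (1.35)² = 4.6275

4.63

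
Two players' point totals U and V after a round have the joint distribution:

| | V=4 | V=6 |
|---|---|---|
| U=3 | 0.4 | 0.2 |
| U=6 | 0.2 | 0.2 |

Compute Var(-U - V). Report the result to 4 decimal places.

E[U] = 4.2,  E[V] = 4.8,  E[UV] = 20.4
Var(U) = 19.8 − (4.2)² = 2.16;  Var(V) = 24 − (4.8)² = 0.96
cov(U,V) = 20.4 − (4.2)(4.8) = 0.24
Var(-U - V) = (-1)²·2.16 + (-1)²·0.96 + 2·(-1)·(-1)·0.24 = 3.6

3.6000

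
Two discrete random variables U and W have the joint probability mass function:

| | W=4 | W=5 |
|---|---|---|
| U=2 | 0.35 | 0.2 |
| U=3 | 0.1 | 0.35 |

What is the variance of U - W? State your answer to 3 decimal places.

0.290

E[U] = 2.45,  E[W] = 4.55,  E[UW] = 11.25
Var(U) = 6.25 − (2.45)² = 0.2475;  Var(W) = 20.95 − (4.55)² = 0.2475
Cov(U,W) = 11.25 − (2.45)(4.55) = 0.1025
Var(U - W) = (1)²·0.2475 + (-1)²·0.2475 + 2·(1)·(-1)·0.1025 = 0.29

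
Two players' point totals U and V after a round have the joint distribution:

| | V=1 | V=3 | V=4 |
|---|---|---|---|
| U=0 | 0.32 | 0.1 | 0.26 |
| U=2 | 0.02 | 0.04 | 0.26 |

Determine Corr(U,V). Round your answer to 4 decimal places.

0.4269

E[U] = 0.64,  E[V] = 2.84
E[UV] = 2.36
Cov(U,V) = E[UV] − E[U]E[V] = 2.36 − (0.64)(2.84) = 0.5424
Var(U) = 0.8704,  Var(V) = 1.8544
ρ = 0.5424 / √(0.8704·1.8544) ≈ 0.4269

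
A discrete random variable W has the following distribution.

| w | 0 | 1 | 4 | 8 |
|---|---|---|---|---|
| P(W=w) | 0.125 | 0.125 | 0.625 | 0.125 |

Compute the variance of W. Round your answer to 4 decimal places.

E[W] = (0)(0.125) + (1)(0.125) + (4)(0.625) + (8)(0.125) = 3.625
E[W²] = (0)²(0.125) + (1)²(0.125) + (4)²(0.625) + (8)²(0.125) = 18.125
Var(W) = E[W²] − (E[W])² = 18.125 − (3.625)² = 4.984375

4.9844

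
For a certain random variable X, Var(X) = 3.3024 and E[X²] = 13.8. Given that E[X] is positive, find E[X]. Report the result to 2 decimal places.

(E[X])² = E[X²] − Var(X) = 13.8 − 3.3024 = 10.4976
E[X] = √10.4976 = 3.24

3.24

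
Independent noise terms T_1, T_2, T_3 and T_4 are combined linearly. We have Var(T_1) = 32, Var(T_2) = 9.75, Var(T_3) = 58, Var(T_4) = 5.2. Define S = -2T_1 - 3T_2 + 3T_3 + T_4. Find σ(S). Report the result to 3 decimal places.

27.257

By independence, Var(S) = (-2)²Var(T_1) + (-3)²Var(T_2) + (3)²Var(T_3) + (1)²Var(T_4)
= (-2)²·32 + (-3)²·9.75 + (3)²·58 + (1)²·5.2 = 742.95
σ(S) = √742.95 ≈ 27.257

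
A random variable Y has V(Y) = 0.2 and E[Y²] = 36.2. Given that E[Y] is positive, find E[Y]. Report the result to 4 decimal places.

(E[Y])² = E[Y²] − V(Y) = 36.2 − 0.2 = 36
E[Y] = √36 = 6

6.0000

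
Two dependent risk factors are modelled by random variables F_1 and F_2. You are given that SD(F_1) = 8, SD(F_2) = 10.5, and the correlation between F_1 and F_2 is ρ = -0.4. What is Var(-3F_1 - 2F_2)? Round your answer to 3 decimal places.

613.800

Var(F_1) = (8)² = 64;  Var(F_2) = (10.5)² = 110.25
cov(F_1,F_2) = ρ·SD(F_1)·SD(F_2) = -0.4·8·10.5 = -33.6
Var(-3F_1 - 2F_2) = (-3)²·Var(F_1) + (-2)²·Var(F_2) + 2·(-3)·(-2)·cov(F_1,F_2)
= 9·64 + 4·110.25 + 12·-33.6 = 613.8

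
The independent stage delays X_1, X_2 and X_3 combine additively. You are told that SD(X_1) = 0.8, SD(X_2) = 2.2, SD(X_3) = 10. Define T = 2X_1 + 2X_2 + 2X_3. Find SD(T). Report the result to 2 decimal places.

var(X_1) = 0.64, var(X_2) = 4.84, var(X_3) = 100
By independence, var(T) = (2)²var(X_1) + (2)²var(X_2) + (2)²var(X_3)
= (2)²·0.64 + (2)²·4.84 + (2)²·100 = 421.92
SD(T) = √421.92 ≈ 20.54

20.54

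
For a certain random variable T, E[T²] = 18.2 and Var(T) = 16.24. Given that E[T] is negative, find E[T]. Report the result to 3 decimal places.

-1.400

(E[T])² = E[T²] − Var(T) = 18.2 − 16.24 = 1.96
E[T] = −√1.96 = -1.4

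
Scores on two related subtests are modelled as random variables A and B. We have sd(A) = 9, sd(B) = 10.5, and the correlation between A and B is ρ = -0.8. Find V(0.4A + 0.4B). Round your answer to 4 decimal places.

6.4080

V(A) = (9)² = 81;  V(B) = (10.5)² = 110.25
Cov(A,B) = ρ·sd(A)·sd(B) = -0.8·9·10.5 = -75.6
V(0.4A + 0.4B) = (0.4)²·V(A) + (0.4)²·V(B) + 2·(0.4)·(0.4)·Cov(A,B)
= 0.16·81 + 0.16·110.25 + 0.32·-75.6 = 6.408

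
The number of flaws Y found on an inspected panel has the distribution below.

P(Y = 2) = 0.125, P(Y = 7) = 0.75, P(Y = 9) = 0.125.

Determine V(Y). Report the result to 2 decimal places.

E[Y] = (2)(0.125) + (7)(0.75) + (9)(0.125) = 6.625
E[Y²] = (2)²(0.125) + (7)²(0.75) + (9)²(0.125) = 47.375
V(Y) = E[Y²] − (E[Y])² = 47.375 − (6.625)² = 3.484375

3.48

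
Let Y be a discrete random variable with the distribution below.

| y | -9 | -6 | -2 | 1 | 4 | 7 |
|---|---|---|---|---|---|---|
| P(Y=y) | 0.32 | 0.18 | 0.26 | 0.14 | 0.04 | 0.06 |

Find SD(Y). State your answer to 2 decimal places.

E[Y] = (-9)(0.32) + (-6)(0.18) + (-2)(0.26) + (1)(0.14) + (4)(0.04) + (7)(0.06) = -3.76
E[Y²] = (-9)²(0.32) + (-6)²(0.18) + (-2)²(0.26) + (1)²(0.14) + (4)²(0.04) + (7)²(0.06) = 37.16
Var(Y) = E[Y²] − (E[Y])² = 37.16 − (-3.76)² = 23.0224
SD(Y) = √23.0224 ≈ 4.80

4.80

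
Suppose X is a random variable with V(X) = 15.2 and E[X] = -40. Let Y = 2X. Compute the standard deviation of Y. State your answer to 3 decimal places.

V(2X) = (2)²·15.2 = 60.8
σ(Y) = √60.8 ≈ 7.797

7.797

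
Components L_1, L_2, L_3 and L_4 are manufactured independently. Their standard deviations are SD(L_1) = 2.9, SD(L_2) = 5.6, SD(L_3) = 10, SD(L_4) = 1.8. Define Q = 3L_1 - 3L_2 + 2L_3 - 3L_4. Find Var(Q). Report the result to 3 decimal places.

Var(L_1) = 8.41, Var(L_2) = 31.36, Var(L_3) = 100, Var(L_4) = 3.24
By independence, Var(Q) = (3)²Var(L_1) + (-3)²Var(L_2) + (2)²Var(L_3) + (-3)²Var(L_4)
= (3)²·8.41 + (-3)²·31.36 + (2)²·100 + (-3)²·3.24 = 787.09

787.090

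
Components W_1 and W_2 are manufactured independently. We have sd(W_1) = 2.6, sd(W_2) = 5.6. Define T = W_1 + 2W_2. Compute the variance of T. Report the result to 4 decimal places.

132.2000

Var(W_1) = 6.76, Var(W_2) = 31.36
By independence, Var(T) = (1)²Var(W_1) + (2)²Var(W_2)
= (1)²·6.76 + (2)²·31.36 = 132.2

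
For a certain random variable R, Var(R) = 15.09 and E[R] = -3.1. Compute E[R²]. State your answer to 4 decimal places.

E[R²] = Var(R) + (E[R])² = 15.09 + (-3.1)² = 24.7

24.7000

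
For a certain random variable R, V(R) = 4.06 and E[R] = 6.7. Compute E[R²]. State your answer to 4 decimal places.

48.9500

E[R²] = V(R) + (E[R])² = 4.06 + (6.7)² = 48.95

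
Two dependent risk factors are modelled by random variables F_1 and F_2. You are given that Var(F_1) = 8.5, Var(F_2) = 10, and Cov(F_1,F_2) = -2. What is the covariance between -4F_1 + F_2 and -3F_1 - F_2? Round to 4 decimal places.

Cov(-4F_1 + F_2, -3F_1 - F_2) = (-4)(-3)Var(F_1) + (1)(-1)Var(F_2) + [(-4)(-1) + (1)(-3)]Cov(F_1,F_2)
= 12·8.5 + -1·10 + 1·-2 = 90

90.0000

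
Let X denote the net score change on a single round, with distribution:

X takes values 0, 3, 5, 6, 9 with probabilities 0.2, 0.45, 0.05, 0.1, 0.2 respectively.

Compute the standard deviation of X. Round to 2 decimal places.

3.02

E[X] = (0)(0.2) + (3)(0.45) + (5)(0.05) + (6)(0.1) + (9)(0.2) = 4
E[X²] = (0)²(0.2) + (3)²(0.45) + (5)²(0.05) + (6)²(0.1) + (9)²(0.2) = 25.1
Var(X) = E[X²] − (E[X])² = 25.1 − (4)² = 9.1
sd(X) = √9.1 ≈ 3.02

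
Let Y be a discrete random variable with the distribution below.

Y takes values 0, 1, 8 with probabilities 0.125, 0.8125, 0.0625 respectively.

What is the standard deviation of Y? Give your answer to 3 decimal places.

1.758

E[Y] = (0)(0.125) + (1)(0.8125) + (8)(0.0625) = 1.3125
E[Y²] = (0)²(0.125) + (1)²(0.8125) + (8)²(0.0625) = 4.8125
Var(Y) = E[Y²] − (E[Y])² = 4.8125 − (1.3125)² = 3.08984375
sd(Y) = √3.08984375 ≈ 1.758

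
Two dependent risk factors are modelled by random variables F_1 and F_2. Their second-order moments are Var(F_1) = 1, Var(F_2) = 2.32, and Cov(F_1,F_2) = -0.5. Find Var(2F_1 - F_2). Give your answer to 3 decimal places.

8.320

Var(2F_1 - F_2) = (2)²·Var(F_1) + (-1)²·Var(F_2) + 2·(2)·(-1)·Cov(F_1,F_2)
= 4·1 + 1·2.32 + -4·-0.5 = 8.32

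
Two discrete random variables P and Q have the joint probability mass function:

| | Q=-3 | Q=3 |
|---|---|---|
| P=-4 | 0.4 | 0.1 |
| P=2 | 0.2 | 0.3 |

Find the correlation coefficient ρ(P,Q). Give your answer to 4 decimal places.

E[P] = -1,  E[Q] = -0.6
E[PQ] = 4.2
Cov(P,Q) = E[PQ] − E[P]E[Q] = 4.2 − (-1)(-0.6) = 3.6
var(P) = 9,  var(Q) = 8.64
ρ = 3.6 / √(9·8.64) ≈ 0.4082

0.4082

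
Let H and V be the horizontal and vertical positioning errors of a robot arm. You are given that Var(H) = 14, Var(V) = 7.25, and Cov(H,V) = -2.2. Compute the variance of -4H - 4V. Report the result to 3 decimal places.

269.600

Var(-4H - 4V) = (-4)²·Var(H) + (-4)²·Var(V) + 2·(-4)·(-4)·Cov(H,V)
= 16·14 + 16·7.25 + 32·-2.2 = 269.6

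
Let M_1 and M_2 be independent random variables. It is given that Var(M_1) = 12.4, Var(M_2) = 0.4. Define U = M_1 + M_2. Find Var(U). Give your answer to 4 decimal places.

12.8000

By independence, Var(U) = (1)²Var(M_1) + (1)²Var(M_2)
= (1)²·12.4 + (1)²·0.4 = 12.8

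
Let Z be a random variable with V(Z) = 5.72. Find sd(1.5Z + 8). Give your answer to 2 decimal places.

3.59

V(1.5Z + 8) = (1.5)²·5.72 = 12.87
sd(1.5Z + 8) = √12.87 ≈ 3.59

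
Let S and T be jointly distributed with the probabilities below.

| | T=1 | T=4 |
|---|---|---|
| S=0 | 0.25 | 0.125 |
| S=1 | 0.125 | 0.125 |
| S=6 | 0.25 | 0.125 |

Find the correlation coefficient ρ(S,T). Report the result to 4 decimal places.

-0.0471

E[S] = 2.5,  E[T] = 2.125
E[ST] = 5.125
Cov(S,T) = E[ST] − E[S]E[T] = 5.125 − (2.5)(2.125) = -0.1875
V(S) = 7.5,  V(T) = 2.109375
ρ = -0.1875 / √(7.5·2.109375) ≈ -0.0471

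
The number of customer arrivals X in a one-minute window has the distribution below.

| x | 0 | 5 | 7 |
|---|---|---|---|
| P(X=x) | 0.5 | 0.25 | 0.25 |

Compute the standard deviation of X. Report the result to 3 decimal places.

3.082

E[X] = (0)(0.5) + (5)(0.25) + (7)(0.25) = 3
E[X²] = (0)²(0.5) + (5)²(0.25) + (7)²(0.25) = 18.5
V(X) = E[X²] − (E[X])² = 18.5 − (3)² = 9.5
σ(X) = √9.5 ≈ 3.082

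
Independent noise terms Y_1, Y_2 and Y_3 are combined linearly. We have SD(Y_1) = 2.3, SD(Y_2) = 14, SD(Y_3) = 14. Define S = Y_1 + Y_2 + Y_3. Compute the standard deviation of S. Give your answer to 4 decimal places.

19.9321

Var(Y_1) = 5.29, Var(Y_2) = 196, Var(Y_3) = 196
By independence, Var(S) = (1)²Var(Y_1) + (1)²Var(Y_2) + (1)²Var(Y_3)
= (1)²·5.29 + (1)²·196 + (1)²·196 = 397.29
SD(S) = √397.29 ≈ 19.9321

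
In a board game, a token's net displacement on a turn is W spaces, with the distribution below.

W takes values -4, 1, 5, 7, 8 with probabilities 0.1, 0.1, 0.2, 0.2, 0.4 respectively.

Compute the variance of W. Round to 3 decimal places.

E[W] = (-4)(0.1) + (1)(0.1) + (5)(0.2) + (7)(0.2) + (8)(0.4) = 5.3
E[W²] = (-4)²(0.1) + (1)²(0.1) + (5)²(0.2) + (7)²(0.2) + (8)²(0.4) = 42.1
Var(W) = E[W²] − (E[W])² = 42.1 − (5.3)² = 14.01

14.010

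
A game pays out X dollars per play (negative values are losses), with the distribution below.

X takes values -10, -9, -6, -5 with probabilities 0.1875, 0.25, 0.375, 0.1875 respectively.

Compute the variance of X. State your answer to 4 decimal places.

3.7148

E[X] = (-10)(0.1875) + (-9)(0.25) + (-6)(0.375) + (-5)(0.1875) = -7.3125
E[X²] = (-10)²(0.1875) + (-9)²(0.25) + (-6)²(0.375) + (-5)²(0.1875) = 57.1875
Var(X) = E[X²] − (E[X])² = 57.1875 − (-7.3125)² = 3.71484375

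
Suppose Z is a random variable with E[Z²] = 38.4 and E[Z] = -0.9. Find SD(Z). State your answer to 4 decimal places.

6.1311

Var(Z) = 38.4 − (-0.9)² = 37.59
SD(Z) = √37.59 ≈ 6.1311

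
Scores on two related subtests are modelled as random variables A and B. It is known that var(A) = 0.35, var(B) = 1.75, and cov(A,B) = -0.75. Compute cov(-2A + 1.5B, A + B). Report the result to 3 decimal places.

2.300

cov(-2A + 1.5B, A + B) = (-2)(1)var(A) + (1.5)(1)var(B) + [(-2)(1) + (1.5)(1)]cov(A,B)
= -2·0.35 + 1.5·1.75 + -0.5·-0.75 = 2.3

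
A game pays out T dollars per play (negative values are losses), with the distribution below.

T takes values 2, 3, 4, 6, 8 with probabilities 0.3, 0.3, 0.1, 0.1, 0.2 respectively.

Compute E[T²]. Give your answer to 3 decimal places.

E[T²] = (2)²(0.3) + (3)²(0.3) + (4)²(0.1) + (6)²(0.1) + (8)²(0.2) = 21.9

21.900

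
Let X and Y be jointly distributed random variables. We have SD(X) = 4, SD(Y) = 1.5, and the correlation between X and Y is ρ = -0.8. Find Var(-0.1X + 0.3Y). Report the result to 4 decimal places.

Var(X) = (4)² = 16;  Var(Y) = (1.5)² = 2.25
Cov(X,Y) = ρ·SD(X)·SD(Y) = -0.8·4·1.5 = -4.8
Var(-0.1X + 0.3Y) = (-0.1)²·Var(X) + (0.3)²·Var(Y) + 2·(-0.1)·(0.3)·Cov(X,Y)
= 0.01·16 + 0.09·2.25 + -0.06·-4.8 = 0.6505

0.6505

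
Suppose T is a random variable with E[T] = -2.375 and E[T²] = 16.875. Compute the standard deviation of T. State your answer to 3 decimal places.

Var(T) = 16.875 − (-2.375)² = 11.234375
sd(T) = √11.234375 ≈ 3.352

3.352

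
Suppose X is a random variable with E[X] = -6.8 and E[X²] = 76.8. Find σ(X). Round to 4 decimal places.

Var(X) = 76.8 − (-6.8)² = 30.56
σ(X) = √30.56 ≈ 5.5281

5.5281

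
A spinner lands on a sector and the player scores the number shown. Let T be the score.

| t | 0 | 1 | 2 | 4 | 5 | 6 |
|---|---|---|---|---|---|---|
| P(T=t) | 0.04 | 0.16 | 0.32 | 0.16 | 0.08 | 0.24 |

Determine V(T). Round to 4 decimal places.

E[T] = (0)(0.04) + (1)(0.16) + (2)(0.32) + (4)(0.16) + (5)(0.08) + (6)(0.24) = 3.28
E[T²] = (0)²(0.04) + (1)²(0.16) + (2)²(0.32) + (4)²(0.16) + (5)²(0.08) + (6)²(0.24) = 14.64
V(T) = E[T²] − (E[T])² = 14.64 − (3.28)² = 3.8816

3.8816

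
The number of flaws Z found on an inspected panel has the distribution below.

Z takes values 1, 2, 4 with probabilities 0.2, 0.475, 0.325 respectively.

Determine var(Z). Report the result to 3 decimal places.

E[Z] = (1)(0.2) + (2)(0.475) + (4)(0.325) = 2.45
E[Z²] = (1)²(0.2) + (2)²(0.475) + (4)²(0.325) = 7.3
var(Z) = E[Z²] − (E[Z])² = 7.3 − (2.45)² = 1.2975

1.298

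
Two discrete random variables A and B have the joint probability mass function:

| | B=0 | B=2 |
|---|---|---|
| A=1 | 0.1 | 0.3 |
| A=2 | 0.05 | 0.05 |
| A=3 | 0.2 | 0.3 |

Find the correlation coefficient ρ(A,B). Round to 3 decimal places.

-0.144

E[A] = 2.1,  E[B] = 1.3
E[AB] = 2.6
Cov(A,B) = E[AB] − E[A]E[B] = 2.6 − (2.1)(1.3) = -0.13
Var(A) = 0.89,  Var(B) = 0.91
ρ = -0.13 / √(0.89·0.91) ≈ -0.144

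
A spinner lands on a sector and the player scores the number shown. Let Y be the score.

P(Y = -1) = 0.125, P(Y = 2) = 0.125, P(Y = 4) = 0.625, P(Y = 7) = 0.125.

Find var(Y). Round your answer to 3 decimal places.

E[Y] = (-1)(0.125) + (2)(0.125) + (4)(0.625) + (7)(0.125) = 3.5
E[Y²] = (-1)²(0.125) + (2)²(0.125) + (4)²(0.625) + (7)²(0.125) = 16.75
var(Y) = E[Y²] − (E[Y])² = 16.75 − (3.5)² = 4.5

4.500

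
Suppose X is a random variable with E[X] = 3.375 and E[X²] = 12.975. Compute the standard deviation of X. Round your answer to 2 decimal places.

Var(X) = 12.975 − (3.375)² = 1.584375
sd(X) = √1.584375 ≈ 1.26

1.26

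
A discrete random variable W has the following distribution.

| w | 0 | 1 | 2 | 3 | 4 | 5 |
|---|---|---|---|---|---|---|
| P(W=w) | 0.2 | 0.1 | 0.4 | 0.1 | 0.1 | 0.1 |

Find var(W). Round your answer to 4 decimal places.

E[W] = (0)(0.2) + (1)(0.1) + (2)(0.4) + (3)(0.1) + (4)(0.1) + (5)(0.1) = 2.1
E[W²] = (0)²(0.2) + (1)²(0.1) + (2)²(0.4) + (3)²(0.1) + (4)²(0.1) + (5)²(0.1) = 6.7
var(W) = E[W²] − (E[W])² = 6.7 − (2.1)² = 2.29

2.2900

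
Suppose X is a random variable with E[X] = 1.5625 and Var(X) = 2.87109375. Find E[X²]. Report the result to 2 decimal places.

5.31

E[X²] = Var(X) + (E[X])² = 2.87109375 + (1.5625)² = 5.3125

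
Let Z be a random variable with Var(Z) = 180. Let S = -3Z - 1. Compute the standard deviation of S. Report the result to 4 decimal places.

Var(-3Z - 1) = (-3)²·180 = 1620
σ(S) = √1620 ≈ 40.2492

40.2492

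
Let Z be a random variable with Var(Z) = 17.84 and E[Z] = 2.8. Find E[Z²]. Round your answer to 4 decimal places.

E[Z²] = Var(Z) + (E[Z])² = 17.84 + (2.8)² = 25.68

25.6800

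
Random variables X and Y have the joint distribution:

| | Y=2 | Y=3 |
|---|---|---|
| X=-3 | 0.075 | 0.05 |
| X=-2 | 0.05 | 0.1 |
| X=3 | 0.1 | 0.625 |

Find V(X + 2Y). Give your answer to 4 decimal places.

E[X] = 1.5,  E[Y] = 2.775,  E[XY] = 4.525
V(X) = 8.25 − (1.5)² = 6;  V(Y) = 7.875 − (2.775)² = 0.174375
cov(X,Y) = 4.525 − (1.5)(2.775) = 0.3625
V(X + 2Y) = (1)²·6 + (2)²·0.174375 + 2·(1)·(2)·0.3625 = 8.1475

8.1475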